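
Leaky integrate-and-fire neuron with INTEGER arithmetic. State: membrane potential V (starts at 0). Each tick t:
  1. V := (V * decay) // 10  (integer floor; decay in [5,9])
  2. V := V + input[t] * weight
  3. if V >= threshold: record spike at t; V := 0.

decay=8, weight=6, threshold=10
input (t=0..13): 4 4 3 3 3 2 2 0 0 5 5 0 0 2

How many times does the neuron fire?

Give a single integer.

t=0: input=4 -> V=0 FIRE
t=1: input=4 -> V=0 FIRE
t=2: input=3 -> V=0 FIRE
t=3: input=3 -> V=0 FIRE
t=4: input=3 -> V=0 FIRE
t=5: input=2 -> V=0 FIRE
t=6: input=2 -> V=0 FIRE
t=7: input=0 -> V=0
t=8: input=0 -> V=0
t=9: input=5 -> V=0 FIRE
t=10: input=5 -> V=0 FIRE
t=11: input=0 -> V=0
t=12: input=0 -> V=0
t=13: input=2 -> V=0 FIRE

Answer: 10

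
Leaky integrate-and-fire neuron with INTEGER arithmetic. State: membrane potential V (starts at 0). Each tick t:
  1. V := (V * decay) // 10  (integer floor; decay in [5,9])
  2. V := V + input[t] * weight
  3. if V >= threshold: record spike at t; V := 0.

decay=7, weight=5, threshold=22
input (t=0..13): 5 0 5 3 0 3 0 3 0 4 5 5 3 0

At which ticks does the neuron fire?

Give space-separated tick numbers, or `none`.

t=0: input=5 -> V=0 FIRE
t=1: input=0 -> V=0
t=2: input=5 -> V=0 FIRE
t=3: input=3 -> V=15
t=4: input=0 -> V=10
t=5: input=3 -> V=0 FIRE
t=6: input=0 -> V=0
t=7: input=3 -> V=15
t=8: input=0 -> V=10
t=9: input=4 -> V=0 FIRE
t=10: input=5 -> V=0 FIRE
t=11: input=5 -> V=0 FIRE
t=12: input=3 -> V=15
t=13: input=0 -> V=10

Answer: 0 2 5 9 10 11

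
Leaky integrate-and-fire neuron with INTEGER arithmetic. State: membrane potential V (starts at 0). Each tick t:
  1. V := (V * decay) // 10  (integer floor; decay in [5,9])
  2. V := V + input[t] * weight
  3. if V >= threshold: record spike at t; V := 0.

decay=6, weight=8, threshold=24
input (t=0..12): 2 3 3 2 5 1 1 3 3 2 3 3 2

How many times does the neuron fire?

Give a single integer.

Answer: 7

Derivation:
t=0: input=2 -> V=16
t=1: input=3 -> V=0 FIRE
t=2: input=3 -> V=0 FIRE
t=3: input=2 -> V=16
t=4: input=5 -> V=0 FIRE
t=5: input=1 -> V=8
t=6: input=1 -> V=12
t=7: input=3 -> V=0 FIRE
t=8: input=3 -> V=0 FIRE
t=9: input=2 -> V=16
t=10: input=3 -> V=0 FIRE
t=11: input=3 -> V=0 FIRE
t=12: input=2 -> V=16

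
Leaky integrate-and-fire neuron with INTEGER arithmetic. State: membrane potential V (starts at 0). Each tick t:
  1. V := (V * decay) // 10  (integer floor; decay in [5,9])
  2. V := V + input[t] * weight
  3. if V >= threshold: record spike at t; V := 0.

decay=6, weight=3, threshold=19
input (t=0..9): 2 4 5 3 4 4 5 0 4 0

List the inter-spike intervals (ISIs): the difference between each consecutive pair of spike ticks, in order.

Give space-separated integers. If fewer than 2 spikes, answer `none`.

Answer: 3

Derivation:
t=0: input=2 -> V=6
t=1: input=4 -> V=15
t=2: input=5 -> V=0 FIRE
t=3: input=3 -> V=9
t=4: input=4 -> V=17
t=5: input=4 -> V=0 FIRE
t=6: input=5 -> V=15
t=7: input=0 -> V=9
t=8: input=4 -> V=17
t=9: input=0 -> V=10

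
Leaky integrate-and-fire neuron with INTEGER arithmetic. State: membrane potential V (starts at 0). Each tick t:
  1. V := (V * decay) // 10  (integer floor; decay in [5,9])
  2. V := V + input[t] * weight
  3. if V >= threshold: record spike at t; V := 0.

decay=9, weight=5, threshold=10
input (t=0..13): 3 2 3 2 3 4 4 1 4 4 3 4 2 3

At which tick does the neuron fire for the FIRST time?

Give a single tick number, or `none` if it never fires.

Answer: 0

Derivation:
t=0: input=3 -> V=0 FIRE
t=1: input=2 -> V=0 FIRE
t=2: input=3 -> V=0 FIRE
t=3: input=2 -> V=0 FIRE
t=4: input=3 -> V=0 FIRE
t=5: input=4 -> V=0 FIRE
t=6: input=4 -> V=0 FIRE
t=7: input=1 -> V=5
t=8: input=4 -> V=0 FIRE
t=9: input=4 -> V=0 FIRE
t=10: input=3 -> V=0 FIRE
t=11: input=4 -> V=0 FIRE
t=12: input=2 -> V=0 FIRE
t=13: input=3 -> V=0 FIRE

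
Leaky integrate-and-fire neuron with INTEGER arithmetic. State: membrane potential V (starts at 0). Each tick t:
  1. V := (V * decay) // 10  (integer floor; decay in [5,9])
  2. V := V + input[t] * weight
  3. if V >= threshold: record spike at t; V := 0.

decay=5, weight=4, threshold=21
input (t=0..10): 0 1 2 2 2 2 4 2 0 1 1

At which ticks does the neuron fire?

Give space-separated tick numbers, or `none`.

t=0: input=0 -> V=0
t=1: input=1 -> V=4
t=2: input=2 -> V=10
t=3: input=2 -> V=13
t=4: input=2 -> V=14
t=5: input=2 -> V=15
t=6: input=4 -> V=0 FIRE
t=7: input=2 -> V=8
t=8: input=0 -> V=4
t=9: input=1 -> V=6
t=10: input=1 -> V=7

Answer: 6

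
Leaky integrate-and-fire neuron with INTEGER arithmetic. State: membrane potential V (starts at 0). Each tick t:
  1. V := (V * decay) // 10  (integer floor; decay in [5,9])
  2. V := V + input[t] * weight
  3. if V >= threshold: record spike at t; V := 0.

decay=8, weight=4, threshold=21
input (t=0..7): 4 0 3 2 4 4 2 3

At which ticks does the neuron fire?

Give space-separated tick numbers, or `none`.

Answer: 2 4 7

Derivation:
t=0: input=4 -> V=16
t=1: input=0 -> V=12
t=2: input=3 -> V=0 FIRE
t=3: input=2 -> V=8
t=4: input=4 -> V=0 FIRE
t=5: input=4 -> V=16
t=6: input=2 -> V=20
t=7: input=3 -> V=0 FIRE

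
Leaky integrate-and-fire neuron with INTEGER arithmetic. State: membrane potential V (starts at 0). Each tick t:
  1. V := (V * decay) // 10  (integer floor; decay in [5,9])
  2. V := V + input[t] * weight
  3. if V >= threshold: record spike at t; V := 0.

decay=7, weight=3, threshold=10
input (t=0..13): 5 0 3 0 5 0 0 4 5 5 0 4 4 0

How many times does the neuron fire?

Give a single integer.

Answer: 7

Derivation:
t=0: input=5 -> V=0 FIRE
t=1: input=0 -> V=0
t=2: input=3 -> V=9
t=3: input=0 -> V=6
t=4: input=5 -> V=0 FIRE
t=5: input=0 -> V=0
t=6: input=0 -> V=0
t=7: input=4 -> V=0 FIRE
t=8: input=5 -> V=0 FIRE
t=9: input=5 -> V=0 FIRE
t=10: input=0 -> V=0
t=11: input=4 -> V=0 FIRE
t=12: input=4 -> V=0 FIRE
t=13: input=0 -> V=0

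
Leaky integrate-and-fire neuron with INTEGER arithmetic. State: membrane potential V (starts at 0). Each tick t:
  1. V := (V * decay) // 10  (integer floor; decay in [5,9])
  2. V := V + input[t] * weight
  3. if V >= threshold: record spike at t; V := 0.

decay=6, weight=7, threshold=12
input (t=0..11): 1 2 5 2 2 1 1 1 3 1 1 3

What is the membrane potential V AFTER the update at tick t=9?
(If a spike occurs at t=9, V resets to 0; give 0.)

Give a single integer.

Answer: 7

Derivation:
t=0: input=1 -> V=7
t=1: input=2 -> V=0 FIRE
t=2: input=5 -> V=0 FIRE
t=3: input=2 -> V=0 FIRE
t=4: input=2 -> V=0 FIRE
t=5: input=1 -> V=7
t=6: input=1 -> V=11
t=7: input=1 -> V=0 FIRE
t=8: input=3 -> V=0 FIRE
t=9: input=1 -> V=7
t=10: input=1 -> V=11
t=11: input=3 -> V=0 FIRE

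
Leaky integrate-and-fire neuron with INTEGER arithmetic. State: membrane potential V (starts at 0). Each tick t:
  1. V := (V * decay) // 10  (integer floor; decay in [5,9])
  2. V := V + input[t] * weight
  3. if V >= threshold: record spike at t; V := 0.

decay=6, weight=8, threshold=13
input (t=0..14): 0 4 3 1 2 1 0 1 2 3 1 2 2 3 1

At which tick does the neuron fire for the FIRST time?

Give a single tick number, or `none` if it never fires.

t=0: input=0 -> V=0
t=1: input=4 -> V=0 FIRE
t=2: input=3 -> V=0 FIRE
t=3: input=1 -> V=8
t=4: input=2 -> V=0 FIRE
t=5: input=1 -> V=8
t=6: input=0 -> V=4
t=7: input=1 -> V=10
t=8: input=2 -> V=0 FIRE
t=9: input=3 -> V=0 FIRE
t=10: input=1 -> V=8
t=11: input=2 -> V=0 FIRE
t=12: input=2 -> V=0 FIRE
t=13: input=3 -> V=0 FIRE
t=14: input=1 -> V=8

Answer: 1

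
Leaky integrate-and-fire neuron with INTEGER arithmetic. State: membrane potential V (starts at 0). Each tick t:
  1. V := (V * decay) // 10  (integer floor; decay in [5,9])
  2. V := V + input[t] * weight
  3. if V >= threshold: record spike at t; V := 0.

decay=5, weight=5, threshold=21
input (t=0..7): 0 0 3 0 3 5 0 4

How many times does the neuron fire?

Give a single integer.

t=0: input=0 -> V=0
t=1: input=0 -> V=0
t=2: input=3 -> V=15
t=3: input=0 -> V=7
t=4: input=3 -> V=18
t=5: input=5 -> V=0 FIRE
t=6: input=0 -> V=0
t=7: input=4 -> V=20

Answer: 1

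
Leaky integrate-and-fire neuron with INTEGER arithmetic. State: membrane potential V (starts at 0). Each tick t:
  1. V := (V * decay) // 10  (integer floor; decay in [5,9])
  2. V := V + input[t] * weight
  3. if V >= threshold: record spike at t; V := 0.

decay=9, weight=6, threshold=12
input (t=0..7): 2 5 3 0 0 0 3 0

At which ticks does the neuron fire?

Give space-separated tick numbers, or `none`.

t=0: input=2 -> V=0 FIRE
t=1: input=5 -> V=0 FIRE
t=2: input=3 -> V=0 FIRE
t=3: input=0 -> V=0
t=4: input=0 -> V=0
t=5: input=0 -> V=0
t=6: input=3 -> V=0 FIRE
t=7: input=0 -> V=0

Answer: 0 1 2 6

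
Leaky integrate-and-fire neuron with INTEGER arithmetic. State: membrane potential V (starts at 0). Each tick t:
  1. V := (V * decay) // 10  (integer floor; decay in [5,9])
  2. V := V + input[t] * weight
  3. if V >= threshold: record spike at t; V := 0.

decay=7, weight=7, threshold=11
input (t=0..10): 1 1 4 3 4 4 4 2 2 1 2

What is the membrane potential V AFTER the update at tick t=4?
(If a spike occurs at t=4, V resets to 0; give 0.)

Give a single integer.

t=0: input=1 -> V=7
t=1: input=1 -> V=0 FIRE
t=2: input=4 -> V=0 FIRE
t=3: input=3 -> V=0 FIRE
t=4: input=4 -> V=0 FIRE
t=5: input=4 -> V=0 FIRE
t=6: input=4 -> V=0 FIRE
t=7: input=2 -> V=0 FIRE
t=8: input=2 -> V=0 FIRE
t=9: input=1 -> V=7
t=10: input=2 -> V=0 FIRE

Answer: 0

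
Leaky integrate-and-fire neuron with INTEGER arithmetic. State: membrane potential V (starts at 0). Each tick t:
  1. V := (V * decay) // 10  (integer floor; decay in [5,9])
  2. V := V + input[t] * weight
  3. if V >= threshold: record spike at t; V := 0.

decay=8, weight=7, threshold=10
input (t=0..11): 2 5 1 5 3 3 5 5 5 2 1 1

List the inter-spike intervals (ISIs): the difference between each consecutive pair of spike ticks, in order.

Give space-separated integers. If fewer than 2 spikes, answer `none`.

Answer: 1 2 1 1 1 1 1 1 2

Derivation:
t=0: input=2 -> V=0 FIRE
t=1: input=5 -> V=0 FIRE
t=2: input=1 -> V=7
t=3: input=5 -> V=0 FIRE
t=4: input=3 -> V=0 FIRE
t=5: input=3 -> V=0 FIRE
t=6: input=5 -> V=0 FIRE
t=7: input=5 -> V=0 FIRE
t=8: input=5 -> V=0 FIRE
t=9: input=2 -> V=0 FIRE
t=10: input=1 -> V=7
t=11: input=1 -> V=0 FIRE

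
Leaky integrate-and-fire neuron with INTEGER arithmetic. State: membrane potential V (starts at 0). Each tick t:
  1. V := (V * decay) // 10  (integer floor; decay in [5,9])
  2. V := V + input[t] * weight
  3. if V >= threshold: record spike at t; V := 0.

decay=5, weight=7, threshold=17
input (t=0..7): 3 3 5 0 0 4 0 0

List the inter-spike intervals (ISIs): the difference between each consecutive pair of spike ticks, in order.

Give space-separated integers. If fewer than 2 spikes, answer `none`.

Answer: 1 1 3

Derivation:
t=0: input=3 -> V=0 FIRE
t=1: input=3 -> V=0 FIRE
t=2: input=5 -> V=0 FIRE
t=3: input=0 -> V=0
t=4: input=0 -> V=0
t=5: input=4 -> V=0 FIRE
t=6: input=0 -> V=0
t=7: input=0 -> V=0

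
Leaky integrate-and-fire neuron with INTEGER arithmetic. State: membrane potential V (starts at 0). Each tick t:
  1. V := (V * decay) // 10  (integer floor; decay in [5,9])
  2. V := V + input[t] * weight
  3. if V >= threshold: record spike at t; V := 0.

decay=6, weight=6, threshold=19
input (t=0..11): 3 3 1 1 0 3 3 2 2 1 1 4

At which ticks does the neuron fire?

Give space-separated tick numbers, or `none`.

Answer: 1 5 7 11

Derivation:
t=0: input=3 -> V=18
t=1: input=3 -> V=0 FIRE
t=2: input=1 -> V=6
t=3: input=1 -> V=9
t=4: input=0 -> V=5
t=5: input=3 -> V=0 FIRE
t=6: input=3 -> V=18
t=7: input=2 -> V=0 FIRE
t=8: input=2 -> V=12
t=9: input=1 -> V=13
t=10: input=1 -> V=13
t=11: input=4 -> V=0 FIRE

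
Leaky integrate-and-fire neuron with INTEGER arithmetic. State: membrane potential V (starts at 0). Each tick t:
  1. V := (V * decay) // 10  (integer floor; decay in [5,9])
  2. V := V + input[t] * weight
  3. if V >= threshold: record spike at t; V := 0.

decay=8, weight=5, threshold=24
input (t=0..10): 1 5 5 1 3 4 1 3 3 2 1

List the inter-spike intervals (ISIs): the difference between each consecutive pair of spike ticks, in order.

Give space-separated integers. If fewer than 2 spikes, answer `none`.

Answer: 1 3 3

Derivation:
t=0: input=1 -> V=5
t=1: input=5 -> V=0 FIRE
t=2: input=5 -> V=0 FIRE
t=3: input=1 -> V=5
t=4: input=3 -> V=19
t=5: input=4 -> V=0 FIRE
t=6: input=1 -> V=5
t=7: input=3 -> V=19
t=8: input=3 -> V=0 FIRE
t=9: input=2 -> V=10
t=10: input=1 -> V=13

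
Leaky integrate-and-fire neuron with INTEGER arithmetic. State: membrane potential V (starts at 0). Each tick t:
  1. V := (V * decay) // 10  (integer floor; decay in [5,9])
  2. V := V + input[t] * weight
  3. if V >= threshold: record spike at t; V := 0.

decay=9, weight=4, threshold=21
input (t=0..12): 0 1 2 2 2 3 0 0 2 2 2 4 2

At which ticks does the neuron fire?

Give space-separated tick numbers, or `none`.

t=0: input=0 -> V=0
t=1: input=1 -> V=4
t=2: input=2 -> V=11
t=3: input=2 -> V=17
t=4: input=2 -> V=0 FIRE
t=5: input=3 -> V=12
t=6: input=0 -> V=10
t=7: input=0 -> V=9
t=8: input=2 -> V=16
t=9: input=2 -> V=0 FIRE
t=10: input=2 -> V=8
t=11: input=4 -> V=0 FIRE
t=12: input=2 -> V=8

Answer: 4 9 11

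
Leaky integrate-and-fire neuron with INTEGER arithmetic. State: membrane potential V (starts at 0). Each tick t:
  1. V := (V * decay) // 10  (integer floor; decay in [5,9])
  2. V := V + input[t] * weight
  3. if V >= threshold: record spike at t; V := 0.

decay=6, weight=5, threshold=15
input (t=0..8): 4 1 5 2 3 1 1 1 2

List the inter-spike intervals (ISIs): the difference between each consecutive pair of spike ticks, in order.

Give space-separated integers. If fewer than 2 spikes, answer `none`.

Answer: 2 2 4

Derivation:
t=0: input=4 -> V=0 FIRE
t=1: input=1 -> V=5
t=2: input=5 -> V=0 FIRE
t=3: input=2 -> V=10
t=4: input=3 -> V=0 FIRE
t=5: input=1 -> V=5
t=6: input=1 -> V=8
t=7: input=1 -> V=9
t=8: input=2 -> V=0 FIRE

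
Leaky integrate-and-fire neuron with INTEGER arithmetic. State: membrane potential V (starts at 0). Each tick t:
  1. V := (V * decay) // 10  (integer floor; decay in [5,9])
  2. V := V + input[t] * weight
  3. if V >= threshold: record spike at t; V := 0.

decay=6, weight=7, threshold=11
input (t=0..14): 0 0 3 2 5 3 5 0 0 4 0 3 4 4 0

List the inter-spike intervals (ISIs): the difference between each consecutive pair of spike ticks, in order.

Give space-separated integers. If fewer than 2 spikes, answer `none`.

t=0: input=0 -> V=0
t=1: input=0 -> V=0
t=2: input=3 -> V=0 FIRE
t=3: input=2 -> V=0 FIRE
t=4: input=5 -> V=0 FIRE
t=5: input=3 -> V=0 FIRE
t=6: input=5 -> V=0 FIRE
t=7: input=0 -> V=0
t=8: input=0 -> V=0
t=9: input=4 -> V=0 FIRE
t=10: input=0 -> V=0
t=11: input=3 -> V=0 FIRE
t=12: input=4 -> V=0 FIRE
t=13: input=4 -> V=0 FIRE
t=14: input=0 -> V=0

Answer: 1 1 1 1 3 2 1 1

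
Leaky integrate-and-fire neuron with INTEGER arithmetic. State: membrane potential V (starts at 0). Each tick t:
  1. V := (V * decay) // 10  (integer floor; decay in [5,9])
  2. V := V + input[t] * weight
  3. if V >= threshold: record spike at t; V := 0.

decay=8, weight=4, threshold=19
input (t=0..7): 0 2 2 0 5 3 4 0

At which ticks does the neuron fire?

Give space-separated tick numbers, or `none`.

Answer: 4 6

Derivation:
t=0: input=0 -> V=0
t=1: input=2 -> V=8
t=2: input=2 -> V=14
t=3: input=0 -> V=11
t=4: input=5 -> V=0 FIRE
t=5: input=3 -> V=12
t=6: input=4 -> V=0 FIRE
t=7: input=0 -> V=0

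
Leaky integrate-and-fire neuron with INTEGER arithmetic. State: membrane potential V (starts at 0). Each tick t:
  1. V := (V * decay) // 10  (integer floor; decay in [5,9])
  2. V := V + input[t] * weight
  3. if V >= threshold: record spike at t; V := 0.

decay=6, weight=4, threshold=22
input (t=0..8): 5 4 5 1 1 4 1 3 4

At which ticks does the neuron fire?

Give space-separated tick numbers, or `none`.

Answer: 1 5 8

Derivation:
t=0: input=5 -> V=20
t=1: input=4 -> V=0 FIRE
t=2: input=5 -> V=20
t=3: input=1 -> V=16
t=4: input=1 -> V=13
t=5: input=4 -> V=0 FIRE
t=6: input=1 -> V=4
t=7: input=3 -> V=14
t=8: input=4 -> V=0 FIRE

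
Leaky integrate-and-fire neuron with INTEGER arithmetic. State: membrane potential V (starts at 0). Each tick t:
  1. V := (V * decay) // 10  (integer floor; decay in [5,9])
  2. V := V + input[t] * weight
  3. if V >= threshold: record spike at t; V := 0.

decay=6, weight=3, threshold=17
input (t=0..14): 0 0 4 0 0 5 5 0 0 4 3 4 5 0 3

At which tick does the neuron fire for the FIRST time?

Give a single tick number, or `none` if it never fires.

t=0: input=0 -> V=0
t=1: input=0 -> V=0
t=2: input=4 -> V=12
t=3: input=0 -> V=7
t=4: input=0 -> V=4
t=5: input=5 -> V=0 FIRE
t=6: input=5 -> V=15
t=7: input=0 -> V=9
t=8: input=0 -> V=5
t=9: input=4 -> V=15
t=10: input=3 -> V=0 FIRE
t=11: input=4 -> V=12
t=12: input=5 -> V=0 FIRE
t=13: input=0 -> V=0
t=14: input=3 -> V=9

Answer: 5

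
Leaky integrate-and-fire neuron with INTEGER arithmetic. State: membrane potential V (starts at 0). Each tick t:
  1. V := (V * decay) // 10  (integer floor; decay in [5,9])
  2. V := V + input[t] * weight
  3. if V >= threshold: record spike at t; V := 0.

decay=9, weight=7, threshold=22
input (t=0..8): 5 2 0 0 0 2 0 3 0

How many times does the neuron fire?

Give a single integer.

Answer: 2

Derivation:
t=0: input=5 -> V=0 FIRE
t=1: input=2 -> V=14
t=2: input=0 -> V=12
t=3: input=0 -> V=10
t=4: input=0 -> V=9
t=5: input=2 -> V=0 FIRE
t=6: input=0 -> V=0
t=7: input=3 -> V=21
t=8: input=0 -> V=18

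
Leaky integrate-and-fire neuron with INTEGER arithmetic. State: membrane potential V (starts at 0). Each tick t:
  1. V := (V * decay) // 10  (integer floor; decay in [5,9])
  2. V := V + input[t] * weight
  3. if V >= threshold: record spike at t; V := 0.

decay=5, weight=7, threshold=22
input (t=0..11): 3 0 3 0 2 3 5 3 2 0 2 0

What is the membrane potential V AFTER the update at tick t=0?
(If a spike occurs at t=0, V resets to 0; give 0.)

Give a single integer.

Answer: 21

Derivation:
t=0: input=3 -> V=21
t=1: input=0 -> V=10
t=2: input=3 -> V=0 FIRE
t=3: input=0 -> V=0
t=4: input=2 -> V=14
t=5: input=3 -> V=0 FIRE
t=6: input=5 -> V=0 FIRE
t=7: input=3 -> V=21
t=8: input=2 -> V=0 FIRE
t=9: input=0 -> V=0
t=10: input=2 -> V=14
t=11: input=0 -> V=7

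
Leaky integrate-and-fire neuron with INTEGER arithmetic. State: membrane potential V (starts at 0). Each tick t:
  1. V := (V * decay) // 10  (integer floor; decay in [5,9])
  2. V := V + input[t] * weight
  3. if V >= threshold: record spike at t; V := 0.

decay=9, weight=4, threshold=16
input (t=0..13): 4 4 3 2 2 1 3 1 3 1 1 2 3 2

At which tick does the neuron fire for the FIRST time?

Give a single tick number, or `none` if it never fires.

Answer: 0

Derivation:
t=0: input=4 -> V=0 FIRE
t=1: input=4 -> V=0 FIRE
t=2: input=3 -> V=12
t=3: input=2 -> V=0 FIRE
t=4: input=2 -> V=8
t=5: input=1 -> V=11
t=6: input=3 -> V=0 FIRE
t=7: input=1 -> V=4
t=8: input=3 -> V=15
t=9: input=1 -> V=0 FIRE
t=10: input=1 -> V=4
t=11: input=2 -> V=11
t=12: input=3 -> V=0 FIRE
t=13: input=2 -> V=8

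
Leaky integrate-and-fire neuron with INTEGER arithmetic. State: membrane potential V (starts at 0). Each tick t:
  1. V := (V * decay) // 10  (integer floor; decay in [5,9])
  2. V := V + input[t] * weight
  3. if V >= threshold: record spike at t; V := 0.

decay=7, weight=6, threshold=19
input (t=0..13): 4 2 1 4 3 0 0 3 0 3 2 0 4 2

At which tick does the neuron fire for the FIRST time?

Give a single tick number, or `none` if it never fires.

Answer: 0

Derivation:
t=0: input=4 -> V=0 FIRE
t=1: input=2 -> V=12
t=2: input=1 -> V=14
t=3: input=4 -> V=0 FIRE
t=4: input=3 -> V=18
t=5: input=0 -> V=12
t=6: input=0 -> V=8
t=7: input=3 -> V=0 FIRE
t=8: input=0 -> V=0
t=9: input=3 -> V=18
t=10: input=2 -> V=0 FIRE
t=11: input=0 -> V=0
t=12: input=4 -> V=0 FIRE
t=13: input=2 -> V=12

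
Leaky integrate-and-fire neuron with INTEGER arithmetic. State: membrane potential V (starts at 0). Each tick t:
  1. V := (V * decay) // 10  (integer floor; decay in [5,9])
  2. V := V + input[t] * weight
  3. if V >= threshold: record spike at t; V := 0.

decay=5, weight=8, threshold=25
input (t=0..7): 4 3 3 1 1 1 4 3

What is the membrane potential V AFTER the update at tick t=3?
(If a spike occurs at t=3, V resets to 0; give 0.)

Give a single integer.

t=0: input=4 -> V=0 FIRE
t=1: input=3 -> V=24
t=2: input=3 -> V=0 FIRE
t=3: input=1 -> V=8
t=4: input=1 -> V=12
t=5: input=1 -> V=14
t=6: input=4 -> V=0 FIRE
t=7: input=3 -> V=24

Answer: 8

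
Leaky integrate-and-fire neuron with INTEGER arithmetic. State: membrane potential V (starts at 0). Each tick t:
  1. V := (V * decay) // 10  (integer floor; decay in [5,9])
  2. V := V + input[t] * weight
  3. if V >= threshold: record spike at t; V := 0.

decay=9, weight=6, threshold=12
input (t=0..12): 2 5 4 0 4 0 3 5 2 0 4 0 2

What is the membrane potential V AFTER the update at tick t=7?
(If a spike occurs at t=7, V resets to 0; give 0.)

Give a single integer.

t=0: input=2 -> V=0 FIRE
t=1: input=5 -> V=0 FIRE
t=2: input=4 -> V=0 FIRE
t=3: input=0 -> V=0
t=4: input=4 -> V=0 FIRE
t=5: input=0 -> V=0
t=6: input=3 -> V=0 FIRE
t=7: input=5 -> V=0 FIRE
t=8: input=2 -> V=0 FIRE
t=9: input=0 -> V=0
t=10: input=4 -> V=0 FIRE
t=11: input=0 -> V=0
t=12: input=2 -> V=0 FIRE

Answer: 0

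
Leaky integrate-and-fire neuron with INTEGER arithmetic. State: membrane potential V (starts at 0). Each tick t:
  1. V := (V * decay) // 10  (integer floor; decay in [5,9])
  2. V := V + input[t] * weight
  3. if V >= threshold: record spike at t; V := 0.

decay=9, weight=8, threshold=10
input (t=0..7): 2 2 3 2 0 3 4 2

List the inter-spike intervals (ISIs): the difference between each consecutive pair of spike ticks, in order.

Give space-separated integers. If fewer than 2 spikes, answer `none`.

t=0: input=2 -> V=0 FIRE
t=1: input=2 -> V=0 FIRE
t=2: input=3 -> V=0 FIRE
t=3: input=2 -> V=0 FIRE
t=4: input=0 -> V=0
t=5: input=3 -> V=0 FIRE
t=6: input=4 -> V=0 FIRE
t=7: input=2 -> V=0 FIRE

Answer: 1 1 1 2 1 1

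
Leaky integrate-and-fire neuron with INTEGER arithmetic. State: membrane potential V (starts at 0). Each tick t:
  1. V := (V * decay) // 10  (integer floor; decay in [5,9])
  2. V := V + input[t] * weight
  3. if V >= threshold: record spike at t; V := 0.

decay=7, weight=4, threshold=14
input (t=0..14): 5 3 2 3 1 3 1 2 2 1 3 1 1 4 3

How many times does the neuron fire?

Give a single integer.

Answer: 6

Derivation:
t=0: input=5 -> V=0 FIRE
t=1: input=3 -> V=12
t=2: input=2 -> V=0 FIRE
t=3: input=3 -> V=12
t=4: input=1 -> V=12
t=5: input=3 -> V=0 FIRE
t=6: input=1 -> V=4
t=7: input=2 -> V=10
t=8: input=2 -> V=0 FIRE
t=9: input=1 -> V=4
t=10: input=3 -> V=0 FIRE
t=11: input=1 -> V=4
t=12: input=1 -> V=6
t=13: input=4 -> V=0 FIRE
t=14: input=3 -> V=12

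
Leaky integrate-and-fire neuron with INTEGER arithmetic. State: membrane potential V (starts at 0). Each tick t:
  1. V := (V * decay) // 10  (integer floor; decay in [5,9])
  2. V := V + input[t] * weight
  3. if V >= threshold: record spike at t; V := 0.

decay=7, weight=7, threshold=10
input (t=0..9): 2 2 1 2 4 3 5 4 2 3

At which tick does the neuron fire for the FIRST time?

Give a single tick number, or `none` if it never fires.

Answer: 0

Derivation:
t=0: input=2 -> V=0 FIRE
t=1: input=2 -> V=0 FIRE
t=2: input=1 -> V=7
t=3: input=2 -> V=0 FIRE
t=4: input=4 -> V=0 FIRE
t=5: input=3 -> V=0 FIRE
t=6: input=5 -> V=0 FIRE
t=7: input=4 -> V=0 FIRE
t=8: input=2 -> V=0 FIRE
t=9: input=3 -> V=0 FIRE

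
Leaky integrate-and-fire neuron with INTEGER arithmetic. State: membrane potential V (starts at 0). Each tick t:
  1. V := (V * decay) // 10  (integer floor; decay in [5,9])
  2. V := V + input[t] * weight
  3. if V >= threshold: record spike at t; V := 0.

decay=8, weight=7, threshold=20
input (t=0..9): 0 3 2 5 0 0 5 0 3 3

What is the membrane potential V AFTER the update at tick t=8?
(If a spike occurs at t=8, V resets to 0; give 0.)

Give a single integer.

t=0: input=0 -> V=0
t=1: input=3 -> V=0 FIRE
t=2: input=2 -> V=14
t=3: input=5 -> V=0 FIRE
t=4: input=0 -> V=0
t=5: input=0 -> V=0
t=6: input=5 -> V=0 FIRE
t=7: input=0 -> V=0
t=8: input=3 -> V=0 FIRE
t=9: input=3 -> V=0 FIRE

Answer: 0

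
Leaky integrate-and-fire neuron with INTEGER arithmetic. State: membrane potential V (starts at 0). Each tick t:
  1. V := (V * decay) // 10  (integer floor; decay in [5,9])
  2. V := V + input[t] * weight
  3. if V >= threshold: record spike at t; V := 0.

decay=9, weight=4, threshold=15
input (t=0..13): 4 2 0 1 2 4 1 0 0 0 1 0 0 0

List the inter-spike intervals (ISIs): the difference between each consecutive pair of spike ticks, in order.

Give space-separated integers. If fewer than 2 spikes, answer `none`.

Answer: 4 1

Derivation:
t=0: input=4 -> V=0 FIRE
t=1: input=2 -> V=8
t=2: input=0 -> V=7
t=3: input=1 -> V=10
t=4: input=2 -> V=0 FIRE
t=5: input=4 -> V=0 FIRE
t=6: input=1 -> V=4
t=7: input=0 -> V=3
t=8: input=0 -> V=2
t=9: input=0 -> V=1
t=10: input=1 -> V=4
t=11: input=0 -> V=3
t=12: input=0 -> V=2
t=13: input=0 -> V=1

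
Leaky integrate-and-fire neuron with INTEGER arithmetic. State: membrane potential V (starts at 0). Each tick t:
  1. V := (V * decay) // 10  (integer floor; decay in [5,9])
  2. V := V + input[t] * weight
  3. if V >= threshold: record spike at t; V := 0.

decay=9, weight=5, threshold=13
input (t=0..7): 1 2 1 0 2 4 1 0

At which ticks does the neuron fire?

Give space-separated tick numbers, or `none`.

t=0: input=1 -> V=5
t=1: input=2 -> V=0 FIRE
t=2: input=1 -> V=5
t=3: input=0 -> V=4
t=4: input=2 -> V=0 FIRE
t=5: input=4 -> V=0 FIRE
t=6: input=1 -> V=5
t=7: input=0 -> V=4

Answer: 1 4 5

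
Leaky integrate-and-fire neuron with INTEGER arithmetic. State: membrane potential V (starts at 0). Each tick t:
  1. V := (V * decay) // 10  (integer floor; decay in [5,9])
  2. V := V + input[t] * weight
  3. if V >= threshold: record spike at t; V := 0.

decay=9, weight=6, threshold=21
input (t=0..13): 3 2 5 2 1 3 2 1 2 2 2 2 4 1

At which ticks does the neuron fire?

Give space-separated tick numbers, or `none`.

t=0: input=3 -> V=18
t=1: input=2 -> V=0 FIRE
t=2: input=5 -> V=0 FIRE
t=3: input=2 -> V=12
t=4: input=1 -> V=16
t=5: input=3 -> V=0 FIRE
t=6: input=2 -> V=12
t=7: input=1 -> V=16
t=8: input=2 -> V=0 FIRE
t=9: input=2 -> V=12
t=10: input=2 -> V=0 FIRE
t=11: input=2 -> V=12
t=12: input=4 -> V=0 FIRE
t=13: input=1 -> V=6

Answer: 1 2 5 8 10 12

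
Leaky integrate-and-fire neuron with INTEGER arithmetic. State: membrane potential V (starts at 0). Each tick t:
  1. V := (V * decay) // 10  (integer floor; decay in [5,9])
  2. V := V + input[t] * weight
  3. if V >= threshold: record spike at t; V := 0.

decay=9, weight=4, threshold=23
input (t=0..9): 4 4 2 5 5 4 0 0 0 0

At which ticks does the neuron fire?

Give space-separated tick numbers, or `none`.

Answer: 1 3 5

Derivation:
t=0: input=4 -> V=16
t=1: input=4 -> V=0 FIRE
t=2: input=2 -> V=8
t=3: input=5 -> V=0 FIRE
t=4: input=5 -> V=20
t=5: input=4 -> V=0 FIRE
t=6: input=0 -> V=0
t=7: input=0 -> V=0
t=8: input=0 -> V=0
t=9: input=0 -> V=0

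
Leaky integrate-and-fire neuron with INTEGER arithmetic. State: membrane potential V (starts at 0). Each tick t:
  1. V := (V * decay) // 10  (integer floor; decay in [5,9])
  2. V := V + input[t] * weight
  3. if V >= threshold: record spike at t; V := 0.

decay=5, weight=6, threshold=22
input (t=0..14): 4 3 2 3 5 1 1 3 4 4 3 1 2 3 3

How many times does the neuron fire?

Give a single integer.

Answer: 7

Derivation:
t=0: input=4 -> V=0 FIRE
t=1: input=3 -> V=18
t=2: input=2 -> V=21
t=3: input=3 -> V=0 FIRE
t=4: input=5 -> V=0 FIRE
t=5: input=1 -> V=6
t=6: input=1 -> V=9
t=7: input=3 -> V=0 FIRE
t=8: input=4 -> V=0 FIRE
t=9: input=4 -> V=0 FIRE
t=10: input=3 -> V=18
t=11: input=1 -> V=15
t=12: input=2 -> V=19
t=13: input=3 -> V=0 FIRE
t=14: input=3 -> V=18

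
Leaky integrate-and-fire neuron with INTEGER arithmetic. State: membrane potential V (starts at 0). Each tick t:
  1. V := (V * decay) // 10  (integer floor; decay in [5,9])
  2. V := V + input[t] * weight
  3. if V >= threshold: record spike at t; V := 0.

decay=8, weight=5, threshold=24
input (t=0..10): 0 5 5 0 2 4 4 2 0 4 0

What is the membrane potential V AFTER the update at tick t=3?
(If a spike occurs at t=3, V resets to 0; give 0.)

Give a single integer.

t=0: input=0 -> V=0
t=1: input=5 -> V=0 FIRE
t=2: input=5 -> V=0 FIRE
t=3: input=0 -> V=0
t=4: input=2 -> V=10
t=5: input=4 -> V=0 FIRE
t=6: input=4 -> V=20
t=7: input=2 -> V=0 FIRE
t=8: input=0 -> V=0
t=9: input=4 -> V=20
t=10: input=0 -> V=16

Answer: 0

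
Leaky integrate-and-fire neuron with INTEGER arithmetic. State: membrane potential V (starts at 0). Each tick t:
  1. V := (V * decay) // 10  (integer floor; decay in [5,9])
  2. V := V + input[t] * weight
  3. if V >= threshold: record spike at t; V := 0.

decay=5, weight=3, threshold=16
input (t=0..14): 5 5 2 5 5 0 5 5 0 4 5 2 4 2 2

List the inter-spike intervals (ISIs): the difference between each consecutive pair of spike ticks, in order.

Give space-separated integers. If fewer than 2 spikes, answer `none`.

Answer: 2 3 4

Derivation:
t=0: input=5 -> V=15
t=1: input=5 -> V=0 FIRE
t=2: input=2 -> V=6
t=3: input=5 -> V=0 FIRE
t=4: input=5 -> V=15
t=5: input=0 -> V=7
t=6: input=5 -> V=0 FIRE
t=7: input=5 -> V=15
t=8: input=0 -> V=7
t=9: input=4 -> V=15
t=10: input=5 -> V=0 FIRE
t=11: input=2 -> V=6
t=12: input=4 -> V=15
t=13: input=2 -> V=13
t=14: input=2 -> V=12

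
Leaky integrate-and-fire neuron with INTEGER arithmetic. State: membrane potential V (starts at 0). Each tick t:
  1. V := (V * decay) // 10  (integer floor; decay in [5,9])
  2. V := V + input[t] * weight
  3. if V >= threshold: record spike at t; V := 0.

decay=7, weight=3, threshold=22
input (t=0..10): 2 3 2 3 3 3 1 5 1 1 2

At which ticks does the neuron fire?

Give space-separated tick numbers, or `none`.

Answer: 4

Derivation:
t=0: input=2 -> V=6
t=1: input=3 -> V=13
t=2: input=2 -> V=15
t=3: input=3 -> V=19
t=4: input=3 -> V=0 FIRE
t=5: input=3 -> V=9
t=6: input=1 -> V=9
t=7: input=5 -> V=21
t=8: input=1 -> V=17
t=9: input=1 -> V=14
t=10: input=2 -> V=15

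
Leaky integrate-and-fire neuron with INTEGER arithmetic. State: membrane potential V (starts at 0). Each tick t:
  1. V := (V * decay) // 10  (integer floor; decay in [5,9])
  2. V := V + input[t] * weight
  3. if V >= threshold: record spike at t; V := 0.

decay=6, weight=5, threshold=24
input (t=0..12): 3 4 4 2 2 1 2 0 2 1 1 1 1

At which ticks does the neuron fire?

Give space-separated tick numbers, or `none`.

t=0: input=3 -> V=15
t=1: input=4 -> V=0 FIRE
t=2: input=4 -> V=20
t=3: input=2 -> V=22
t=4: input=2 -> V=23
t=5: input=1 -> V=18
t=6: input=2 -> V=20
t=7: input=0 -> V=12
t=8: input=2 -> V=17
t=9: input=1 -> V=15
t=10: input=1 -> V=14
t=11: input=1 -> V=13
t=12: input=1 -> V=12

Answer: 1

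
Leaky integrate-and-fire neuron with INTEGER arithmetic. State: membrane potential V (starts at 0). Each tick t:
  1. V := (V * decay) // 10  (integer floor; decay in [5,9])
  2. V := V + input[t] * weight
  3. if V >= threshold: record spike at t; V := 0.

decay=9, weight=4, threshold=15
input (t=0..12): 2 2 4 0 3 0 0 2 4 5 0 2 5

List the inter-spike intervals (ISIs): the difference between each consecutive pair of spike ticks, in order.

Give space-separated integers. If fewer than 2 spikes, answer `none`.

Answer: 1 5 1 1 3

Derivation:
t=0: input=2 -> V=8
t=1: input=2 -> V=0 FIRE
t=2: input=4 -> V=0 FIRE
t=3: input=0 -> V=0
t=4: input=3 -> V=12
t=5: input=0 -> V=10
t=6: input=0 -> V=9
t=7: input=2 -> V=0 FIRE
t=8: input=4 -> V=0 FIRE
t=9: input=5 -> V=0 FIRE
t=10: input=0 -> V=0
t=11: input=2 -> V=8
t=12: input=5 -> V=0 FIRE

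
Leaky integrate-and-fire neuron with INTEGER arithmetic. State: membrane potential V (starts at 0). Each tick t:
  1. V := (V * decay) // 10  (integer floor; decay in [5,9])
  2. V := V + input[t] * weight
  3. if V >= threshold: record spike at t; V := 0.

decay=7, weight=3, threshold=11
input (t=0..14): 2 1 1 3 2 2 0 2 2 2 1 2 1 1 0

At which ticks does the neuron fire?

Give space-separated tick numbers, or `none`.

t=0: input=2 -> V=6
t=1: input=1 -> V=7
t=2: input=1 -> V=7
t=3: input=3 -> V=0 FIRE
t=4: input=2 -> V=6
t=5: input=2 -> V=10
t=6: input=0 -> V=7
t=7: input=2 -> V=10
t=8: input=2 -> V=0 FIRE
t=9: input=2 -> V=6
t=10: input=1 -> V=7
t=11: input=2 -> V=10
t=12: input=1 -> V=10
t=13: input=1 -> V=10
t=14: input=0 -> V=7

Answer: 3 8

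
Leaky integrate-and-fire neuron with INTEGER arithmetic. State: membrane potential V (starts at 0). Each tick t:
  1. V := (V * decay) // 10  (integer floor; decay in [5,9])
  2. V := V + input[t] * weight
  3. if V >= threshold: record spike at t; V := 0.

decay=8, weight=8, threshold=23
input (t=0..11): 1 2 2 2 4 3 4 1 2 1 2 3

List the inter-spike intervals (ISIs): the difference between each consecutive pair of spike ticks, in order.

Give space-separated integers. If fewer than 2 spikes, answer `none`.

Answer: 2 1 1 3 2

Derivation:
t=0: input=1 -> V=8
t=1: input=2 -> V=22
t=2: input=2 -> V=0 FIRE
t=3: input=2 -> V=16
t=4: input=4 -> V=0 FIRE
t=5: input=3 -> V=0 FIRE
t=6: input=4 -> V=0 FIRE
t=7: input=1 -> V=8
t=8: input=2 -> V=22
t=9: input=1 -> V=0 FIRE
t=10: input=2 -> V=16
t=11: input=3 -> V=0 FIRE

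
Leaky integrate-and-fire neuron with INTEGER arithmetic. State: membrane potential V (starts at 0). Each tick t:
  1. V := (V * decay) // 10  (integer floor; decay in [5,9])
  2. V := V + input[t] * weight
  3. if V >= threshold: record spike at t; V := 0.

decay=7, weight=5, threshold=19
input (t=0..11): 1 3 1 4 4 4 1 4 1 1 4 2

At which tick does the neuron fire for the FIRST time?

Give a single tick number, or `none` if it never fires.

Answer: 3

Derivation:
t=0: input=1 -> V=5
t=1: input=3 -> V=18
t=2: input=1 -> V=17
t=3: input=4 -> V=0 FIRE
t=4: input=4 -> V=0 FIRE
t=5: input=4 -> V=0 FIRE
t=6: input=1 -> V=5
t=7: input=4 -> V=0 FIRE
t=8: input=1 -> V=5
t=9: input=1 -> V=8
t=10: input=4 -> V=0 FIRE
t=11: input=2 -> V=10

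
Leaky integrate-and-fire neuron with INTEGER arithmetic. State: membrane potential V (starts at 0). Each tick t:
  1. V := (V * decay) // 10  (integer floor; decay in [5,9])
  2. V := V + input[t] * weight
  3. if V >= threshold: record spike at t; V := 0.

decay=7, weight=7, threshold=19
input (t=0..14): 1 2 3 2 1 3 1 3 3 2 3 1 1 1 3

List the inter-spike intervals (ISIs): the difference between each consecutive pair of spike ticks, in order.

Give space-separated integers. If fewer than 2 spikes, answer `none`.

t=0: input=1 -> V=7
t=1: input=2 -> V=18
t=2: input=3 -> V=0 FIRE
t=3: input=2 -> V=14
t=4: input=1 -> V=16
t=5: input=3 -> V=0 FIRE
t=6: input=1 -> V=7
t=7: input=3 -> V=0 FIRE
t=8: input=3 -> V=0 FIRE
t=9: input=2 -> V=14
t=10: input=3 -> V=0 FIRE
t=11: input=1 -> V=7
t=12: input=1 -> V=11
t=13: input=1 -> V=14
t=14: input=3 -> V=0 FIRE

Answer: 3 2 1 2 4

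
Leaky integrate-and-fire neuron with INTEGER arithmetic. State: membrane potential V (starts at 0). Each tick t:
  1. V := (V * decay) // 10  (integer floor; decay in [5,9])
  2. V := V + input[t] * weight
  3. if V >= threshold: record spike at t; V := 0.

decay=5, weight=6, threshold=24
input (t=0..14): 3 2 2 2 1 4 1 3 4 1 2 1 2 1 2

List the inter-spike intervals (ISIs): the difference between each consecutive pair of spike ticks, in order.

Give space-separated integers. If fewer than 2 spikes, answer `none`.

t=0: input=3 -> V=18
t=1: input=2 -> V=21
t=2: input=2 -> V=22
t=3: input=2 -> V=23
t=4: input=1 -> V=17
t=5: input=4 -> V=0 FIRE
t=6: input=1 -> V=6
t=7: input=3 -> V=21
t=8: input=4 -> V=0 FIRE
t=9: input=1 -> V=6
t=10: input=2 -> V=15
t=11: input=1 -> V=13
t=12: input=2 -> V=18
t=13: input=1 -> V=15
t=14: input=2 -> V=19

Answer: 3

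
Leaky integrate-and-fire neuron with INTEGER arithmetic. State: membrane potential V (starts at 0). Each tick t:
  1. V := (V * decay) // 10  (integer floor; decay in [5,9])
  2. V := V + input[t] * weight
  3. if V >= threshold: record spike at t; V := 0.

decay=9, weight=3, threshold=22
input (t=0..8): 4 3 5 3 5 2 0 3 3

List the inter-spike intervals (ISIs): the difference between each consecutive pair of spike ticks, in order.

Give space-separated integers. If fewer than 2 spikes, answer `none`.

t=0: input=4 -> V=12
t=1: input=3 -> V=19
t=2: input=5 -> V=0 FIRE
t=3: input=3 -> V=9
t=4: input=5 -> V=0 FIRE
t=5: input=2 -> V=6
t=6: input=0 -> V=5
t=7: input=3 -> V=13
t=8: input=3 -> V=20

Answer: 2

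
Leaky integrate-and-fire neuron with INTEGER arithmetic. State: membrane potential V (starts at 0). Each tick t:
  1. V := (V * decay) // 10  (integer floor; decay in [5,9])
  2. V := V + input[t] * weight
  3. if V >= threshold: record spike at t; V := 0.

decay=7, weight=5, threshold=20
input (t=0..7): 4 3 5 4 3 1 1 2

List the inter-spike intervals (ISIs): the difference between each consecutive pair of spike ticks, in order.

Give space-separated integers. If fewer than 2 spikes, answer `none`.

Answer: 2 1 4

Derivation:
t=0: input=4 -> V=0 FIRE
t=1: input=3 -> V=15
t=2: input=5 -> V=0 FIRE
t=3: input=4 -> V=0 FIRE
t=4: input=3 -> V=15
t=5: input=1 -> V=15
t=6: input=1 -> V=15
t=7: input=2 -> V=0 FIRE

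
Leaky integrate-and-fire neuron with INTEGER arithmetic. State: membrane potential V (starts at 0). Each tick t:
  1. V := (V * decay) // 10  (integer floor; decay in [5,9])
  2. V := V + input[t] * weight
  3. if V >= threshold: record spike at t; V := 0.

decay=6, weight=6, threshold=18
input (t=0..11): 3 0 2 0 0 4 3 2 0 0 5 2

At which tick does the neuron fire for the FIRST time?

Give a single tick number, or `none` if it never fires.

t=0: input=3 -> V=0 FIRE
t=1: input=0 -> V=0
t=2: input=2 -> V=12
t=3: input=0 -> V=7
t=4: input=0 -> V=4
t=5: input=4 -> V=0 FIRE
t=6: input=3 -> V=0 FIRE
t=7: input=2 -> V=12
t=8: input=0 -> V=7
t=9: input=0 -> V=4
t=10: input=5 -> V=0 FIRE
t=11: input=2 -> V=12

Answer: 0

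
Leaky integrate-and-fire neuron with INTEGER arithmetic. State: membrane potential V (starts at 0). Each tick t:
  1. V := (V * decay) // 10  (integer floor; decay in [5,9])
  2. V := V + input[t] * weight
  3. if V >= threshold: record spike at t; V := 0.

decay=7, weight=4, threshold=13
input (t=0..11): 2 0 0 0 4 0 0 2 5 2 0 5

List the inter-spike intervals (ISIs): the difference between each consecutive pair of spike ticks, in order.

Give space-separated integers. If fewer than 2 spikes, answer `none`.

Answer: 4 3

Derivation:
t=0: input=2 -> V=8
t=1: input=0 -> V=5
t=2: input=0 -> V=3
t=3: input=0 -> V=2
t=4: input=4 -> V=0 FIRE
t=5: input=0 -> V=0
t=6: input=0 -> V=0
t=7: input=2 -> V=8
t=8: input=5 -> V=0 FIRE
t=9: input=2 -> V=8
t=10: input=0 -> V=5
t=11: input=5 -> V=0 FIRE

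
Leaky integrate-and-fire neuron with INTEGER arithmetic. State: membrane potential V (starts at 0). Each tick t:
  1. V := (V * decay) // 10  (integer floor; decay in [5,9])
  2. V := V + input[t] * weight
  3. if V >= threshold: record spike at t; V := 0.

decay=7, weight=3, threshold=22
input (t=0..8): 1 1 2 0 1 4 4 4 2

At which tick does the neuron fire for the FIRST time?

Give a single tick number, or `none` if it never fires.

Answer: 6

Derivation:
t=0: input=1 -> V=3
t=1: input=1 -> V=5
t=2: input=2 -> V=9
t=3: input=0 -> V=6
t=4: input=1 -> V=7
t=5: input=4 -> V=16
t=6: input=4 -> V=0 FIRE
t=7: input=4 -> V=12
t=8: input=2 -> V=14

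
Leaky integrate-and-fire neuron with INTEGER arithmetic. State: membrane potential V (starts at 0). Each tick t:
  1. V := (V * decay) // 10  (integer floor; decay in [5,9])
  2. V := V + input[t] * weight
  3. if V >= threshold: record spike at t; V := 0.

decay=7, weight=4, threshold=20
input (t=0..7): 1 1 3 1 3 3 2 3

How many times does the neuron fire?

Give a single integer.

t=0: input=1 -> V=4
t=1: input=1 -> V=6
t=2: input=3 -> V=16
t=3: input=1 -> V=15
t=4: input=3 -> V=0 FIRE
t=5: input=3 -> V=12
t=6: input=2 -> V=16
t=7: input=3 -> V=0 FIRE

Answer: 2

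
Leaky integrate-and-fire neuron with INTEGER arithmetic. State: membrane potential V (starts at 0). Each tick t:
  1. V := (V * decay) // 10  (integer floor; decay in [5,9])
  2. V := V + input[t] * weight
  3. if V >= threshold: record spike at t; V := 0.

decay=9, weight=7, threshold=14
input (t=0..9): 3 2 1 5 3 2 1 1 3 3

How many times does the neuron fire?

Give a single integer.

Answer: 7

Derivation:
t=0: input=3 -> V=0 FIRE
t=1: input=2 -> V=0 FIRE
t=2: input=1 -> V=7
t=3: input=5 -> V=0 FIRE
t=4: input=3 -> V=0 FIRE
t=5: input=2 -> V=0 FIRE
t=6: input=1 -> V=7
t=7: input=1 -> V=13
t=8: input=3 -> V=0 FIRE
t=9: input=3 -> V=0 FIRE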